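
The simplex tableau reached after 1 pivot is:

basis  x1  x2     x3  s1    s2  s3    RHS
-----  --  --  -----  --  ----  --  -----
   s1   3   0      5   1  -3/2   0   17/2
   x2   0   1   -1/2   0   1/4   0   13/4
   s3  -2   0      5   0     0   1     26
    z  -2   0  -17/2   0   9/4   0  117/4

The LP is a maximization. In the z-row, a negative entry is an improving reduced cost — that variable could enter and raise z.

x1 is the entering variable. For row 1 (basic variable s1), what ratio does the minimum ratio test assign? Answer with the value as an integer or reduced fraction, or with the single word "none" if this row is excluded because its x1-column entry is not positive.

Ratio = RHS / (x1 entry) = (17/2) / 3 = 17/6.

17/6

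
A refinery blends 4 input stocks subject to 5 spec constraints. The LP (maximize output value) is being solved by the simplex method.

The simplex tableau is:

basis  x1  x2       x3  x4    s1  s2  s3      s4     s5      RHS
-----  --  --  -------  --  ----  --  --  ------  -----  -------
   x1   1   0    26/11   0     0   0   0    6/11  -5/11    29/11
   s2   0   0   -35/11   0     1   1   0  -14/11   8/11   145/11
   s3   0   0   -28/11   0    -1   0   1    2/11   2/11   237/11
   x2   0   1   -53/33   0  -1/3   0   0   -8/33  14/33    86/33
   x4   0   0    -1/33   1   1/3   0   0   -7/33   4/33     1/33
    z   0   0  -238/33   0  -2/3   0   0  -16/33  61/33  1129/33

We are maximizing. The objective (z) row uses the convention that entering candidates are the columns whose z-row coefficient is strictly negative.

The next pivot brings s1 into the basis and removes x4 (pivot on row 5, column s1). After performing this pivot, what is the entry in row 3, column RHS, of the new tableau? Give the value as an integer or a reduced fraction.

Pivot element is row 5, column s1: 1/3.
Normalize row 5: new (row 5, RHS) = (1/33)/(1/3) = 1/11.
row 3 ← row 3 − (-1)·(new row 5): 237/11 − (-1)·(1/11) = 238/11.

238/11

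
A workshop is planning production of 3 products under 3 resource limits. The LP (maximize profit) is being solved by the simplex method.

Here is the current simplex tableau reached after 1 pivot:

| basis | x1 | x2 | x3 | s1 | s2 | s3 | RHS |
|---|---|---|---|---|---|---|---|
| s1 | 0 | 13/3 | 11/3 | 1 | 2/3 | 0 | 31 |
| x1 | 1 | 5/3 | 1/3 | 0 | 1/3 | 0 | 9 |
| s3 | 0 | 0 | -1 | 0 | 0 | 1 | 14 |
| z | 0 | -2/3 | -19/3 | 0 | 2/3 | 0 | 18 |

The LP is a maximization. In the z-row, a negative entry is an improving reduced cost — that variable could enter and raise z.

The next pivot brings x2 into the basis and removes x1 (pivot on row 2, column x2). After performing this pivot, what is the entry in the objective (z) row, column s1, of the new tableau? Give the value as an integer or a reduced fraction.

0

Pivot element is row 2, column x2: 5/3.
Normalize row 2: new (row 2, s1) = 0/(5/3) = 0.
z-row ← z-row − (-2/3)·(new row 2): 0 − (-2/3)·0 = 0.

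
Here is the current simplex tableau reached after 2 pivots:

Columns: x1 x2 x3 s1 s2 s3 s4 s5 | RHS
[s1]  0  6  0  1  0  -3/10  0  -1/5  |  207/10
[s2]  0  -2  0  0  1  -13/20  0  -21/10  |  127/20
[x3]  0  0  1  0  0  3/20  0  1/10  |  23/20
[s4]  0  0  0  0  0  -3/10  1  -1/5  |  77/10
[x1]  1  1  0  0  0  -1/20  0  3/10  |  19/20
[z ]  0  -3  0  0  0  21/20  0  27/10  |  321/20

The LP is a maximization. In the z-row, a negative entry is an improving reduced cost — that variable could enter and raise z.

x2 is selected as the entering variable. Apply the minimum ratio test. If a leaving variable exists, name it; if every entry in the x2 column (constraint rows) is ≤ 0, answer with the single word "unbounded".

x1

Ratios: row 1 (s1): (207/10)/6 = 69/20; row 2 (s2): entry -2 ≤ 0, skip; row 3 (x3): entry 0 ≤ 0, skip; row 4 (s4): entry 0 ≤ 0, skip; row 5 (x1): (19/20)/1 = 19/20.
Minimum ratio is in the x1 row, so x1 leaves.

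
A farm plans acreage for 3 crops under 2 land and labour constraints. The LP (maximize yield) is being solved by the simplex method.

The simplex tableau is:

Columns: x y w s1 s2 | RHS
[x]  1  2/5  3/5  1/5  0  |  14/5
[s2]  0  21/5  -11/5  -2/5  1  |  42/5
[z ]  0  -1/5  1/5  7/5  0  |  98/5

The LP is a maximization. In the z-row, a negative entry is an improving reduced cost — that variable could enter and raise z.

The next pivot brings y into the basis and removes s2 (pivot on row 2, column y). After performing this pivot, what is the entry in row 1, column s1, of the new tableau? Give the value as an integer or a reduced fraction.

5/21

Pivot element is row 2, column y: 21/5.
Normalize row 2: new (row 2, s1) = (-2/5)/(21/5) = -2/21.
row 1 ← row 1 − (2/5)·(new row 2): 1/5 − (2/5)·(-2/21) = 5/21.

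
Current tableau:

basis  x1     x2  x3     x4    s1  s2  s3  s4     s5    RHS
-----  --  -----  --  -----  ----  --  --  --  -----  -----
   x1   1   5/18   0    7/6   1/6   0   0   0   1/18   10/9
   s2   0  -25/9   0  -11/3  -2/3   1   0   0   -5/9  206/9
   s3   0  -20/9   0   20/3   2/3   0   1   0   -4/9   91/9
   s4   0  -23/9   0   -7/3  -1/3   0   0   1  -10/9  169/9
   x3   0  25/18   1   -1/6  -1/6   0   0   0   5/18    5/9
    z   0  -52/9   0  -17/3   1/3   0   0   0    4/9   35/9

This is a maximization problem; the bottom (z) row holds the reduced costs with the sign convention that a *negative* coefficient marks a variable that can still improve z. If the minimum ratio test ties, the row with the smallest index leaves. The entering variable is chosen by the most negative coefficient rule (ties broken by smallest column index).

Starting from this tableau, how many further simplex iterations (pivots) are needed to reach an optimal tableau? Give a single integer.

pivot: x2 in, x3 out → z = 31/5
pivot: x4 in, x1 out → z = 23/2
No improving column remains; optimal.

2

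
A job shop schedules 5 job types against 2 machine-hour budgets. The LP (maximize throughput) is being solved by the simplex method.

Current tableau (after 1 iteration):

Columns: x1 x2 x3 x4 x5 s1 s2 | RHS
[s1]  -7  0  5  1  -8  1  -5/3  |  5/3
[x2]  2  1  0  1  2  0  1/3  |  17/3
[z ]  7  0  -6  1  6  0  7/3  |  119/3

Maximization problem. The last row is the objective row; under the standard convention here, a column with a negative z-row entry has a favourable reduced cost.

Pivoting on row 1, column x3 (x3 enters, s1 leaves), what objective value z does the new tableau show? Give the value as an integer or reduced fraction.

Minimum ratio for x3: (5/3)/5 = 1/3.
z changes by −(z-row coeff of x3)·ratio = −(-6)·(1/3) = 2.
New z = 119/3 + 2 = 125/3.

125/3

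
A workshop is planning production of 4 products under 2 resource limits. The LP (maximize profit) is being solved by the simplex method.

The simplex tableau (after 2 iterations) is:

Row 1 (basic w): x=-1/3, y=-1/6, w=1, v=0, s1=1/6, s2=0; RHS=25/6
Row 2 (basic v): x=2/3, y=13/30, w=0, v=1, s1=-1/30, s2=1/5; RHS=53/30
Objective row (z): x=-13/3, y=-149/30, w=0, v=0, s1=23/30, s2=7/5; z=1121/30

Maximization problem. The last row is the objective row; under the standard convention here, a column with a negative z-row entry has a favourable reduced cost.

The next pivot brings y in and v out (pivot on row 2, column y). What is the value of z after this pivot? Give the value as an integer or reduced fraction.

Minimum ratio for y: (53/30)/(13/30) = 53/13.
z changes by −(z-row coeff of y)·ratio = −(-149/30)·(53/13) = 7897/390.
New z = 1121/30 + (7897/390) = 749/13.

749/13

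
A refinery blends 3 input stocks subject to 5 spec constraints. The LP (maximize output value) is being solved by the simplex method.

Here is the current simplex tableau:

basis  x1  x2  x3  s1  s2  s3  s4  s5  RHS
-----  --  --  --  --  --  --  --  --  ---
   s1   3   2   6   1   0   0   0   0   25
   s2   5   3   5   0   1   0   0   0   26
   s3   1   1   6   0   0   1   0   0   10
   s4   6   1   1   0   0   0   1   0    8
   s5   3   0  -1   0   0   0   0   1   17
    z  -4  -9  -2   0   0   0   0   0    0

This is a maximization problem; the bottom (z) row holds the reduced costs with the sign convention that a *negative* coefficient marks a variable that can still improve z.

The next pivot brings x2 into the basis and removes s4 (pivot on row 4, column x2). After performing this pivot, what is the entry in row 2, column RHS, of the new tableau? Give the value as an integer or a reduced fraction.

Pivot element is row 4, column x2: 1.
Normalize row 4: new (row 4, RHS) = 8/1 = 8.
row 2 ← row 2 − 3·(new row 4): 26 − 3·8 = 2.

2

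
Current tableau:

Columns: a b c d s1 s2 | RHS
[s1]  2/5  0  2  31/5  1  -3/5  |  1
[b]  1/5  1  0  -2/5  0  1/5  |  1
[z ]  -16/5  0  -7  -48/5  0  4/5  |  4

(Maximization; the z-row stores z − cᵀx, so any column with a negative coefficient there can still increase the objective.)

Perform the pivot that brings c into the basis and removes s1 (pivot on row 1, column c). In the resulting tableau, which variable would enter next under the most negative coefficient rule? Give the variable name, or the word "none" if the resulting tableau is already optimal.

Pivot element 2. New z-row = old z-row − (-7)·(row 1/2).
Updated z-row coefficients: a: -9/5, b: 0, c: 0, d: 121/10, s1: 7/2, s2: -13/10.
The most negative is -9/5 in column a, so a would enter next.

a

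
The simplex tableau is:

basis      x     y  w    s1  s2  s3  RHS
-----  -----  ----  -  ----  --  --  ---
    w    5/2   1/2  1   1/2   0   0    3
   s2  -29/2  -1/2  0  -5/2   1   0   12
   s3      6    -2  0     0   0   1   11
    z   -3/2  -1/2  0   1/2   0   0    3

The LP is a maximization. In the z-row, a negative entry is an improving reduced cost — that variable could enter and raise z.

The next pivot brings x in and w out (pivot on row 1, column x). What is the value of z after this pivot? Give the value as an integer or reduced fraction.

Minimum ratio for x: 3/(5/2) = 6/5.
z changes by −(z-row coeff of x)·ratio = −(-3/2)·(6/5) = 9/5.
New z = 3 + (9/5) = 24/5.

24/5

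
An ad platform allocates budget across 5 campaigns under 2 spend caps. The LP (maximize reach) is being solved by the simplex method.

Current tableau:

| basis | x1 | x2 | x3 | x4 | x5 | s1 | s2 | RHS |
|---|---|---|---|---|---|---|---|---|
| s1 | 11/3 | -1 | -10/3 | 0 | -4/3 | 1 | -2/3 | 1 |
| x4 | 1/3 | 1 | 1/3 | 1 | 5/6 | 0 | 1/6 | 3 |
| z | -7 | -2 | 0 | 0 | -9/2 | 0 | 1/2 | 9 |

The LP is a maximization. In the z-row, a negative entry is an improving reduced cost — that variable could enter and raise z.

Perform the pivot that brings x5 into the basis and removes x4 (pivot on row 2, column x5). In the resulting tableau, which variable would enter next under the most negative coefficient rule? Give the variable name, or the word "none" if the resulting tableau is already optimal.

Pivot element 5/6. New z-row = old z-row − (-9/2)·(row 2/(5/6)).
Updated z-row coefficients: x1: -26/5, x2: 17/5, x3: 9/5, x4: 27/5, x5: 0, s1: 0, s2: 7/5.
The most negative is -26/5 in column x1, so x1 would enter next.

x1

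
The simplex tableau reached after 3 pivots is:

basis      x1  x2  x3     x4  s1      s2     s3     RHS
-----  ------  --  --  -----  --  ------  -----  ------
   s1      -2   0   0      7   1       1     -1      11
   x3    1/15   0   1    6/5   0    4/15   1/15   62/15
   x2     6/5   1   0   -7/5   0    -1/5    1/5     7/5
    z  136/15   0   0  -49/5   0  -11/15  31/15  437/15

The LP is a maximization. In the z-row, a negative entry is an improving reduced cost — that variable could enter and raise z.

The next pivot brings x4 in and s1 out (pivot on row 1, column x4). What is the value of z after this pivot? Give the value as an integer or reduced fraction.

668/15

Minimum ratio for x4: 11/7 = 11/7.
z changes by −(z-row coeff of x4)·ratio = −(-49/5)·(11/7) = 77/5.
New z = 437/15 + (77/5) = 668/15.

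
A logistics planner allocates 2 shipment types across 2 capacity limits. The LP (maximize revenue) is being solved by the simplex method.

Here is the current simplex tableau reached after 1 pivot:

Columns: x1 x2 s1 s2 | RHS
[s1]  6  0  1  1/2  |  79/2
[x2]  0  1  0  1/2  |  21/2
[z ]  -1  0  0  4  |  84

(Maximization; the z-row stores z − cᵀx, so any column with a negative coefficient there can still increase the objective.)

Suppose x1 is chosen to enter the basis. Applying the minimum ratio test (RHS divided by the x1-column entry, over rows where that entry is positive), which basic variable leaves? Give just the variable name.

s1

Ratios: row 1 (s1): (79/2)/6 = 79/12; row 2 (x2): entry 0 ≤ 0, skip.
Minimum ratio 79/12 is in the s1 row, so s1 leaves.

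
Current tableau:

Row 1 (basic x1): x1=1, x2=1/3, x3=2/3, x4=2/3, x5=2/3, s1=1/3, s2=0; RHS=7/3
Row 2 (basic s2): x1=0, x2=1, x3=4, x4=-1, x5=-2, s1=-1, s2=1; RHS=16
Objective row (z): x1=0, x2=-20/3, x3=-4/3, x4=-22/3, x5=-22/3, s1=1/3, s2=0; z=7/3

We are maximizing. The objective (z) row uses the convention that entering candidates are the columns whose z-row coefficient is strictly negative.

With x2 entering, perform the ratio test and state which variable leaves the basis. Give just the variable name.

Ratios: row 1 (x1): (7/3)/(1/3) = 7; row 2 (s2): 16/1 = 16.
Minimum ratio 7 is in the x1 row, so x1 leaves.

x1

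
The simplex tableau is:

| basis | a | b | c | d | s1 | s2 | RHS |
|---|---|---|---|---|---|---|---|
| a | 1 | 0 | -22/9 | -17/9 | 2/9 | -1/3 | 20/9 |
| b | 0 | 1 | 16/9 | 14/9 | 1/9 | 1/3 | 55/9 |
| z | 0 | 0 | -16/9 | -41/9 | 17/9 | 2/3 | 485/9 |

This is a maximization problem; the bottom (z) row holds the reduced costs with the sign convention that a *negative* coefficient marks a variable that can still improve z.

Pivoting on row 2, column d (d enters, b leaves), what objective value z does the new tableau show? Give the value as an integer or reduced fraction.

Minimum ratio for d: (55/9)/(14/9) = 55/14.
z changes by −(z-row coeff of d)·ratio = −(-41/9)·(55/14) = 2255/126.
New z = 485/9 + (2255/126) = 1005/14.

1005/14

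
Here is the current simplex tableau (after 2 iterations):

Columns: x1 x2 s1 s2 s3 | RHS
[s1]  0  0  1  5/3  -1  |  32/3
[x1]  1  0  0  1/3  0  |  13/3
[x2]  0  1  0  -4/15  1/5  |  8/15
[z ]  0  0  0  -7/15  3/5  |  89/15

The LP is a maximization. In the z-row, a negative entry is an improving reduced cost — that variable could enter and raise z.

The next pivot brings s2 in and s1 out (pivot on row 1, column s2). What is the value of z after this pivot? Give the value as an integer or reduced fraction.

223/25

Minimum ratio for s2: (32/3)/(5/3) = 32/5.
z changes by −(z-row coeff of s2)·ratio = −(-7/15)·(32/5) = 224/75.
New z = 89/15 + (224/75) = 223/25.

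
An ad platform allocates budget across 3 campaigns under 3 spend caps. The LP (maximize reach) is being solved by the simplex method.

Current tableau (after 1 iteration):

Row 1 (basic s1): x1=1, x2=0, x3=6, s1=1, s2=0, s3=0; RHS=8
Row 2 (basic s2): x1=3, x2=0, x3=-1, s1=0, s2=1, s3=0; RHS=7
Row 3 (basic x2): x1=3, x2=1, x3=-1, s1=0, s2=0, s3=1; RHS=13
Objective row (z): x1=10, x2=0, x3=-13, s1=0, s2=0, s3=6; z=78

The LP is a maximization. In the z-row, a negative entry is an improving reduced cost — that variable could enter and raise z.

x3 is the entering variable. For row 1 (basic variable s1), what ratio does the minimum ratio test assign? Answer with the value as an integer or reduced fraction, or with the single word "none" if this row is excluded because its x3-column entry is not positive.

Ratio = RHS / (x3 entry) = 8 / 6 = 4/3.

4/3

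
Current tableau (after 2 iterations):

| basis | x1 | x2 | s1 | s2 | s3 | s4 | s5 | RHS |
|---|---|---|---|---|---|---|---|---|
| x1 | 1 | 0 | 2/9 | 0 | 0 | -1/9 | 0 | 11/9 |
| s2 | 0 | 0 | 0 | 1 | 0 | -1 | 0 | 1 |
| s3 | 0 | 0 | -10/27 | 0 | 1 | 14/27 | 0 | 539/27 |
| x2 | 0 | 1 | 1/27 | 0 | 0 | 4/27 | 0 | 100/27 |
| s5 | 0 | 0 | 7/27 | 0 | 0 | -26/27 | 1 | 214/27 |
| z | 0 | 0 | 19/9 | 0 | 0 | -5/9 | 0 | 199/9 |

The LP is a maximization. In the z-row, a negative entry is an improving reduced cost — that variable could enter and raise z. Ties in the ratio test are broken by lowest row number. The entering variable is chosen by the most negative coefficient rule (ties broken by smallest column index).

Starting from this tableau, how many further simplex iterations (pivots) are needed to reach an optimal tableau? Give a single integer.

pivot: s4 in, x2 out → z = 36
No improving column remains; optimal.

1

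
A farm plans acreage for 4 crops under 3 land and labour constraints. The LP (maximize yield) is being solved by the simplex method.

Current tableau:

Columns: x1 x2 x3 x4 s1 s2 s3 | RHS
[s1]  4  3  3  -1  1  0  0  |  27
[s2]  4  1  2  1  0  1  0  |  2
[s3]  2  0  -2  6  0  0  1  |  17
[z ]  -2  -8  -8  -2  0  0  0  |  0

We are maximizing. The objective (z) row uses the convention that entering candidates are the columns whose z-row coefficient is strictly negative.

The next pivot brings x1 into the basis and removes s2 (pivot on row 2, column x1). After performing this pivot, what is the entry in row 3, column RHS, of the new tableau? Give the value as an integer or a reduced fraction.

Pivot element is row 2, column x1: 4.
Normalize row 2: new (row 2, RHS) = 2/4 = 1/2.
row 3 ← row 3 − 2·(new row 2): 17 − 2·(1/2) = 16.

16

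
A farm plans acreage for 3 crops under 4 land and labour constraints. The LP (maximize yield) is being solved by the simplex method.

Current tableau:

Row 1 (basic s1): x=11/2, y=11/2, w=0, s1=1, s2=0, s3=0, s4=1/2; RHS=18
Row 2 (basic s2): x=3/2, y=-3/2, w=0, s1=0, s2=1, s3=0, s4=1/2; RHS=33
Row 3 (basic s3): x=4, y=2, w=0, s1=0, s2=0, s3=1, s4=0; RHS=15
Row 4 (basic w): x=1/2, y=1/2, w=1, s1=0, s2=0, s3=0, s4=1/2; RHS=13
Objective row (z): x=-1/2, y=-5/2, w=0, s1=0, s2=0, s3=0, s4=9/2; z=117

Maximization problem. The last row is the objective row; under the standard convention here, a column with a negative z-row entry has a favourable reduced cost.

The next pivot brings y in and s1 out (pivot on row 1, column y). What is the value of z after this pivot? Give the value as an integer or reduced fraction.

1377/11

Minimum ratio for y: 18/(11/2) = 36/11.
z changes by −(z-row coeff of y)·ratio = −(-5/2)·(36/11) = 90/11.
New z = 117 + (90/11) = 1377/11.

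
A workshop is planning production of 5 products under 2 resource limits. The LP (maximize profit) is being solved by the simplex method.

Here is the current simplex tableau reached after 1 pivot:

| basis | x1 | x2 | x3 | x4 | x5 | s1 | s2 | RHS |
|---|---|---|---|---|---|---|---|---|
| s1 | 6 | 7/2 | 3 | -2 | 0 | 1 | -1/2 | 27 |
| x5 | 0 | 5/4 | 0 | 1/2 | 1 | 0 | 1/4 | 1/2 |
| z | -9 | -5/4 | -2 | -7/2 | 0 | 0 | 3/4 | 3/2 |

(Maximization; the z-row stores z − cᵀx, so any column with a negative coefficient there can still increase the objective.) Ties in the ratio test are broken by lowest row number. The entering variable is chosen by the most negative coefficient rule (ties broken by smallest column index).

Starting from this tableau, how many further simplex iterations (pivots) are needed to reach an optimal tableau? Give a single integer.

2

pivot: x1 in, s1 out → z = 42
pivot: x4 in, x5 out → z = 97/2
No improving column remains; optimal.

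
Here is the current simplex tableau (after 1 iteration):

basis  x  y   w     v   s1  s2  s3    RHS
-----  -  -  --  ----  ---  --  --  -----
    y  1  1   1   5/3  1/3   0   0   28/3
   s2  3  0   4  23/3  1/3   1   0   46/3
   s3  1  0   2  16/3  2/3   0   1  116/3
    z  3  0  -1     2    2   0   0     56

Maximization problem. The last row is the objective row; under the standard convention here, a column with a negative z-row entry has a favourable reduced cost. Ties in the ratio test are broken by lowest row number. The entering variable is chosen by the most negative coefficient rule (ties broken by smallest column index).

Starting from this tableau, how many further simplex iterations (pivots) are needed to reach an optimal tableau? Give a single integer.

pivot: w in, s2 out → z = 359/6
No improving column remains; optimal.

1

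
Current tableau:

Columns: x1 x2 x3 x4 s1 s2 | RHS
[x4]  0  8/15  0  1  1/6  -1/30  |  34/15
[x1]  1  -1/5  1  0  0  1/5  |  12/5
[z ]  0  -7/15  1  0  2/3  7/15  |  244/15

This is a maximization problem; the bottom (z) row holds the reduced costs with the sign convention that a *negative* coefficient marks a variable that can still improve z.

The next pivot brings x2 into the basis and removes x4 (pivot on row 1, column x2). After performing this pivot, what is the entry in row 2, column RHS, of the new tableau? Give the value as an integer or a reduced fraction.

Pivot element is row 1, column x2: 8/15.
Normalize row 1: new (row 1, RHS) = (34/15)/(8/15) = 17/4.
row 2 ← row 2 − (-1/5)·(new row 1): 12/5 − (-1/5)·(17/4) = 13/4.

13/4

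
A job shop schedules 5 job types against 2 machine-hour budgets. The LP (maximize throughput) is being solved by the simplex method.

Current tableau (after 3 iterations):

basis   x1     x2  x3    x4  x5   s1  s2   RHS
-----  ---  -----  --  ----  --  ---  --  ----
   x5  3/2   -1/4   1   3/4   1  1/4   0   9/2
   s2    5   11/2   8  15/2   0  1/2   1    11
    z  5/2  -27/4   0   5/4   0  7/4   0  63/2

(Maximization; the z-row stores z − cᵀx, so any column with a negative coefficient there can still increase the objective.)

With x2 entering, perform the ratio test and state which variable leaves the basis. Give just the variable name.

s2

Ratios: row 1 (x5): entry -1/4 ≤ 0, skip; row 2 (s2): 11/(11/2) = 2.
Minimum ratio 2 is in the s2 row, so s2 leaves.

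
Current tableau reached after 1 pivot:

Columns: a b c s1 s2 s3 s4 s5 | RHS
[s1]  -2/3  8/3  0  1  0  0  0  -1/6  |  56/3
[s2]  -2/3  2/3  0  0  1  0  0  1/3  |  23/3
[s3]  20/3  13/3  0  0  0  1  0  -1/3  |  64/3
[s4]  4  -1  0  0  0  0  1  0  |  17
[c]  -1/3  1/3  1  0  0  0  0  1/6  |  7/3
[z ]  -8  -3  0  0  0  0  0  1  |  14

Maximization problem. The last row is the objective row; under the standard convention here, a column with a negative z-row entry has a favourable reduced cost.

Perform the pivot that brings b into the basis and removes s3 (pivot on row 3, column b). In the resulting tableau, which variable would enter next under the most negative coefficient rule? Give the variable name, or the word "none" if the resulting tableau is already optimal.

Pivot element 13/3. New z-row = old z-row − (-3)·(row 3/(13/3)).
Updated z-row coefficients: a: -44/13, b: 0, c: 0, s1: 0, s2: 0, s3: 9/13, s4: 0, s5: 10/13.
The most negative is -44/13 in column a, so a would enter next.

a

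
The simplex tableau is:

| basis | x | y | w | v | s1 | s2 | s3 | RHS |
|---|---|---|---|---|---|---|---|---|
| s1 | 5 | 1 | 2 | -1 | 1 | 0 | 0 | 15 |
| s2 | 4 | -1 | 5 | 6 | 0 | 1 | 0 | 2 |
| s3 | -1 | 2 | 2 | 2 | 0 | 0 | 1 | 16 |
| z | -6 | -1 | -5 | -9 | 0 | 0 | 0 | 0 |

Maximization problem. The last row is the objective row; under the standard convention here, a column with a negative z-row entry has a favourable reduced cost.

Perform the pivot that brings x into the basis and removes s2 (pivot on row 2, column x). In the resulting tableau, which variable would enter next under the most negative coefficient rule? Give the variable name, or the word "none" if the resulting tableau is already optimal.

y

Pivot element 4. New z-row = old z-row − (-6)·(row 2/4).
Updated z-row coefficients: x: 0, y: -5/2, w: 5/2, v: 0, s1: 0, s2: 3/2, s3: 0.
The most negative is -5/2 in column y, so y would enter next.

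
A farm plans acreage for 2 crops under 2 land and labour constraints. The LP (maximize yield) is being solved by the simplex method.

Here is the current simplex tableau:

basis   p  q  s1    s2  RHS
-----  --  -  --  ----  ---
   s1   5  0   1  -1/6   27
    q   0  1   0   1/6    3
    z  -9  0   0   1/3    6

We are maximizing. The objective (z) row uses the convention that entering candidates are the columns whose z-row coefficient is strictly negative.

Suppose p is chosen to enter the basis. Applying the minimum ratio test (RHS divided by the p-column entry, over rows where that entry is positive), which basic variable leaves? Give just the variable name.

s1

Ratios: row 1 (s1): 27/5 = 27/5; row 2 (q): entry 0 ≤ 0, skip.
Minimum ratio 27/5 is in the s1 row, so s1 leaves.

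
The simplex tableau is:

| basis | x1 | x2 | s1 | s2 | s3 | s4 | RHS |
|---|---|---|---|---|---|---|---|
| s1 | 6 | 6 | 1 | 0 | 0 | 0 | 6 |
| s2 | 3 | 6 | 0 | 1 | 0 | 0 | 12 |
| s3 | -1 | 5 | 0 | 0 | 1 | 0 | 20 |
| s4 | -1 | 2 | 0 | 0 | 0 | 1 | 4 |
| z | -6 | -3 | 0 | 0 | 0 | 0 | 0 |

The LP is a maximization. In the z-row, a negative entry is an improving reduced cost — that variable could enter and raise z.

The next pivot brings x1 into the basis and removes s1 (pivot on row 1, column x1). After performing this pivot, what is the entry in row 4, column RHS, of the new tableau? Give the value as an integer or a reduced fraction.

Pivot element is row 1, column x1: 6.
Normalize row 1: new (row 1, RHS) = 6/6 = 1.
row 4 ← row 4 − (-1)·(new row 1): 4 − (-1)·1 = 5.

5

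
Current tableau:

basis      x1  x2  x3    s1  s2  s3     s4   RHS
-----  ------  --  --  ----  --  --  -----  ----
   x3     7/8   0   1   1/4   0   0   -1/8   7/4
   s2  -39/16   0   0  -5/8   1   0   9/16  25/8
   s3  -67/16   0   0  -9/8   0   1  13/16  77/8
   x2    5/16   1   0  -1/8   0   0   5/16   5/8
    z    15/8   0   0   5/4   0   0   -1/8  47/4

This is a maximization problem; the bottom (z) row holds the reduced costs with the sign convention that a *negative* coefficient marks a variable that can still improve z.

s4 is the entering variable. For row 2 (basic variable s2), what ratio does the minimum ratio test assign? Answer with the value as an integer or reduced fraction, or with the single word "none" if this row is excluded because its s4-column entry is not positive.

Ratio = RHS / (s4 entry) = (25/8) / (9/16) = 50/9.

50/9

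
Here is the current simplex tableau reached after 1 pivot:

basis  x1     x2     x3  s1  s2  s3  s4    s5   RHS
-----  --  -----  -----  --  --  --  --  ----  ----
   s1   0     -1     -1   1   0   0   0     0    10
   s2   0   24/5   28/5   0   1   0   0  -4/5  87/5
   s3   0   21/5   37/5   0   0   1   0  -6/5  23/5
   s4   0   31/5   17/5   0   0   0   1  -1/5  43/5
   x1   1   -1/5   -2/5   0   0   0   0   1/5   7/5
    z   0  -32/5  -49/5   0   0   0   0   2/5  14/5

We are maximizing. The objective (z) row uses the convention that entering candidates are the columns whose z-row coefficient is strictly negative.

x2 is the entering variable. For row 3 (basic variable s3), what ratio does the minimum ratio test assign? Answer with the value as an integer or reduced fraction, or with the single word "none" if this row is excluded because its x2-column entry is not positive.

23/21

Ratio = RHS / (x2 entry) = (23/5) / (21/5) = 23/21.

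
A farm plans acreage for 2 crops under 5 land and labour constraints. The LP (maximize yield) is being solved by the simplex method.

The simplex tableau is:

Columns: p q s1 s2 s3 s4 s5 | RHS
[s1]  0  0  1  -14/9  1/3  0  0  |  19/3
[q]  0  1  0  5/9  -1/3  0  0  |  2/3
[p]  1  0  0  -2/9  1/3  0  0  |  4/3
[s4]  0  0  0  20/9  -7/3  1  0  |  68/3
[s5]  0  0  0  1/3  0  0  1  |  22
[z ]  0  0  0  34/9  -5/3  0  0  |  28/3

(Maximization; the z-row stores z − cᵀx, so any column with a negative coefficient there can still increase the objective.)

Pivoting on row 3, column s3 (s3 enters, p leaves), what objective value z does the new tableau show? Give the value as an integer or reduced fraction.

Minimum ratio for s3: (4/3)/(1/3) = 4.
z changes by −(z-row coeff of s3)·ratio = −(-5/3)·4 = 20/3.
New z = 28/3 + (20/3) = 16.

16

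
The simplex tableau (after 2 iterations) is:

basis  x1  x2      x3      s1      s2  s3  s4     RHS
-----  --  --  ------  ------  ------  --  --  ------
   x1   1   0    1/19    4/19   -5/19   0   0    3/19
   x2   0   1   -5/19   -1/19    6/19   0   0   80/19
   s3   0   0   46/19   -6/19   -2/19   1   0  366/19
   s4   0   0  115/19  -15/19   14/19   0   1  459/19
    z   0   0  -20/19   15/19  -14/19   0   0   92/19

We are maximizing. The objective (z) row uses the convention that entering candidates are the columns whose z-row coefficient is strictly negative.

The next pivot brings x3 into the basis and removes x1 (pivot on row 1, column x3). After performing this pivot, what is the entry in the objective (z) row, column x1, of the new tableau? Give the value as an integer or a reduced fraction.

Pivot element is row 1, column x3: 1/19.
Normalize row 1: new (row 1, x1) = 1/(1/19) = 19.
z-row ← z-row − (-20/19)·(new row 1): 0 − (-20/19)·19 = 20.

20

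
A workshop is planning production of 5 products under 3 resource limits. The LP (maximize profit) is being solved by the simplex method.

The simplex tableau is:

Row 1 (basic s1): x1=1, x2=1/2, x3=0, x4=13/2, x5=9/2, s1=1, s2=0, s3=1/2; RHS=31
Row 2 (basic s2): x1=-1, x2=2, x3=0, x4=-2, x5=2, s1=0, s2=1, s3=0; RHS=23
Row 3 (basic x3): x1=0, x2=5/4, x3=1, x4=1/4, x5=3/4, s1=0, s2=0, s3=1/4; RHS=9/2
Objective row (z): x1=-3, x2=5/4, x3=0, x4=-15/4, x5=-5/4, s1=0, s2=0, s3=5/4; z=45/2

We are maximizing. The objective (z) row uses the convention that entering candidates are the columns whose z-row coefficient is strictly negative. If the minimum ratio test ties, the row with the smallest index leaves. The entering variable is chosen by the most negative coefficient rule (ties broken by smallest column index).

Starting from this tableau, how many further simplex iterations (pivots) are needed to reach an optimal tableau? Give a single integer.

pivot: x4 in, s1 out → z = 525/13
pivot: x1 in, x4 out → z = 231/2
No improving column remains; optimal.

2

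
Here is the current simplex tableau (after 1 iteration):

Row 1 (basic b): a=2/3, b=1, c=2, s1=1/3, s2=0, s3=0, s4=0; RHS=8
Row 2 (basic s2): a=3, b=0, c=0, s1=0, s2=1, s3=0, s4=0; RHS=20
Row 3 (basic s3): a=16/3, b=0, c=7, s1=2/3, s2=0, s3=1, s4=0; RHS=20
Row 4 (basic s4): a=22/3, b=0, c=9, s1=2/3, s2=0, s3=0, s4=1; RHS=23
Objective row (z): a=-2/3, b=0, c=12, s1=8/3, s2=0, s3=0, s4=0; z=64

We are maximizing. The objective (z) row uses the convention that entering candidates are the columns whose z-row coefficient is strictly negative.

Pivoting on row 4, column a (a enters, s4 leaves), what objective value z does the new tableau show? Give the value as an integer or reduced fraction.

727/11

Minimum ratio for a: 23/(22/3) = 69/22.
z changes by −(z-row coeff of a)·ratio = −(-2/3)·(69/22) = 23/11.
New z = 64 + (23/11) = 727/11.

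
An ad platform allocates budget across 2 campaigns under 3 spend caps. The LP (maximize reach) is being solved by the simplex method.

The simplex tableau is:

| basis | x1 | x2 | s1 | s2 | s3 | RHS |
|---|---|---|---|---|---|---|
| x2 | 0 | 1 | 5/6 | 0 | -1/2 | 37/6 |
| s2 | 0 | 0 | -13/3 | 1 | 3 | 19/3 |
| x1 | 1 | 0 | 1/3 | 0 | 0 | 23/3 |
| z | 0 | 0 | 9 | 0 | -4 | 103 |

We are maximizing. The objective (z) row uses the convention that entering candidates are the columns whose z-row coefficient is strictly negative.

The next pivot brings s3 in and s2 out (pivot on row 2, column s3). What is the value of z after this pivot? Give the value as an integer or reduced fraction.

Minimum ratio for s3: (19/3)/3 = 19/9.
z changes by −(z-row coeff of s3)·ratio = −(-4)·(19/9) = 76/9.
New z = 103 + (76/9) = 1003/9.

1003/9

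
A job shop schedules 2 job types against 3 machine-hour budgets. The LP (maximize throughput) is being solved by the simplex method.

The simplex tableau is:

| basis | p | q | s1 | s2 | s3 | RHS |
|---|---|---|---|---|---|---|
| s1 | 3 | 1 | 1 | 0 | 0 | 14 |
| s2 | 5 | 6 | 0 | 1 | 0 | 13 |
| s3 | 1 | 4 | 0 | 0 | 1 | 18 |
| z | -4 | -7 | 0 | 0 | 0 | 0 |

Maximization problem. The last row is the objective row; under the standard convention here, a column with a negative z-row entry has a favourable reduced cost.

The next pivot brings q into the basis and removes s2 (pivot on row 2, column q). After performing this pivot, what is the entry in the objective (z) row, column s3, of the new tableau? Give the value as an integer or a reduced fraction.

0

Pivot element is row 2, column q: 6.
Normalize row 2: new (row 2, s3) = 0/6 = 0.
z-row ← z-row − (-7)·(new row 2): 0 − (-7)·0 = 0.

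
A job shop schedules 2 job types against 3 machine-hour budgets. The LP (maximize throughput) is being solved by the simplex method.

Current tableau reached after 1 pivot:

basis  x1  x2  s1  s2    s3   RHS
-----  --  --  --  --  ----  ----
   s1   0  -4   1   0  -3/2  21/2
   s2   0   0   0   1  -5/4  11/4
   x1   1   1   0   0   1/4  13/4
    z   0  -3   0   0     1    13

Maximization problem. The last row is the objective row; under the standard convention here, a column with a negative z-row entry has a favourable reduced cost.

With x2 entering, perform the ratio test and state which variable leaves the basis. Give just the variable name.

x1

Ratios: row 1 (s1): entry -4 ≤ 0, skip; row 2 (s2): entry 0 ≤ 0, skip; row 3 (x1): (13/4)/1 = 13/4.
Minimum ratio 13/4 is in the x1 row, so x1 leaves.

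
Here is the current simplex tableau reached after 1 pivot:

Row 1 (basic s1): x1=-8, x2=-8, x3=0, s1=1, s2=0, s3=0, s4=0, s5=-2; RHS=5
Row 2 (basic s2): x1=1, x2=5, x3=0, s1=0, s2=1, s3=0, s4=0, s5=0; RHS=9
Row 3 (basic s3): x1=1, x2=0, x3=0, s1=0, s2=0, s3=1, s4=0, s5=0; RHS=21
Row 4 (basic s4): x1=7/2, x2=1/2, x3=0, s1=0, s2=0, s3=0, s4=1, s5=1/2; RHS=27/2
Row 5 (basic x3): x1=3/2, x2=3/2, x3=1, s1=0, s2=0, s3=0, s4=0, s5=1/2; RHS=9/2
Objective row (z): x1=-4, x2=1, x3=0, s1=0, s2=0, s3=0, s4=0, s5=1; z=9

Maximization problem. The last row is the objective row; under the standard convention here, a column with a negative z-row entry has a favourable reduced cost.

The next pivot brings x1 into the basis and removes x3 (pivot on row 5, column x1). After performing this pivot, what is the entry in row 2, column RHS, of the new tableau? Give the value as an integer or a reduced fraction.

6

Pivot element is row 5, column x1: 3/2.
Normalize row 5: new (row 5, RHS) = (9/2)/(3/2) = 3.
row 2 ← row 2 − 1·(new row 5): 9 − 1·3 = 6.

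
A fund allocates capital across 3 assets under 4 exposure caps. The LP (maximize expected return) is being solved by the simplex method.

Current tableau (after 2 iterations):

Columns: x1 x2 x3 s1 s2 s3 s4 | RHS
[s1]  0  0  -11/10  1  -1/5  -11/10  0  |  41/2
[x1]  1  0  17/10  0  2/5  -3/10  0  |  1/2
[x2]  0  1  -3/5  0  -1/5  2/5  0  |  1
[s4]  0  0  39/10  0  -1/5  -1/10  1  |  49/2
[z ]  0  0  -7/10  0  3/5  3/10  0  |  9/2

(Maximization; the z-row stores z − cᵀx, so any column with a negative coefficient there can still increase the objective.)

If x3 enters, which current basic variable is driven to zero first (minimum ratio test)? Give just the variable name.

x1

Ratios: row 1 (s1): entry -11/10 ≤ 0, skip; row 2 (x1): (1/2)/(17/10) = 5/17; row 3 (x2): entry -3/5 ≤ 0, skip; row 4 (s4): (49/2)/(39/10) = 245/39.
Minimum ratio 5/17 is in the x1 row, so x1 leaves.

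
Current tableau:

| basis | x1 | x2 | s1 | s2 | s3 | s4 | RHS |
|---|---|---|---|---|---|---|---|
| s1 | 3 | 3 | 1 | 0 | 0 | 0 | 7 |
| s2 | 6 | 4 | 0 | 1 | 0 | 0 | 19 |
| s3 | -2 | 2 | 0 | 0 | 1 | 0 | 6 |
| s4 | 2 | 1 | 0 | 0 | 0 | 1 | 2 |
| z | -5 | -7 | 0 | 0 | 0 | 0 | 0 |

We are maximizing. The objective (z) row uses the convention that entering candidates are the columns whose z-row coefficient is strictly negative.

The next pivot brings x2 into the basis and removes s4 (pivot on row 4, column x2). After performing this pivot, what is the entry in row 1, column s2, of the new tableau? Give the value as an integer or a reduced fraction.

0

Pivot element is row 4, column x2: 1.
Normalize row 4: new (row 4, s2) = 0/1 = 0.
row 1 ← row 1 − 3·(new row 4): 0 − 3·0 = 0.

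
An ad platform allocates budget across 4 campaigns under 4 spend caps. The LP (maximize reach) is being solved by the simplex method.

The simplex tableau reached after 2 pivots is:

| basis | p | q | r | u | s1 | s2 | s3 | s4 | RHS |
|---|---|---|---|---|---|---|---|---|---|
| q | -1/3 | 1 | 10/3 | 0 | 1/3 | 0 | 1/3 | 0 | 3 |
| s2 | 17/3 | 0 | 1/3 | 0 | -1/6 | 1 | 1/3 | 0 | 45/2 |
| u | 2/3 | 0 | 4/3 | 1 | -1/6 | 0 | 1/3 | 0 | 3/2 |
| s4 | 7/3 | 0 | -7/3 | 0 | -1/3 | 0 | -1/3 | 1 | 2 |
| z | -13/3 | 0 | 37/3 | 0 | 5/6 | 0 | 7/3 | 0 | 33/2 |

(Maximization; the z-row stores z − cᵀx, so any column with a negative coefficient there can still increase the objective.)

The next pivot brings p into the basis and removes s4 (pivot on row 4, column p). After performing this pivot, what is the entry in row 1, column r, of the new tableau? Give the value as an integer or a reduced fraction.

Pivot element is row 4, column p: 7/3.
Normalize row 4: new (row 4, r) = (-7/3)/(7/3) = -1.
row 1 ← row 1 − (-1/3)·(new row 4): 10/3 − (-1/3)·(-1) = 3.

3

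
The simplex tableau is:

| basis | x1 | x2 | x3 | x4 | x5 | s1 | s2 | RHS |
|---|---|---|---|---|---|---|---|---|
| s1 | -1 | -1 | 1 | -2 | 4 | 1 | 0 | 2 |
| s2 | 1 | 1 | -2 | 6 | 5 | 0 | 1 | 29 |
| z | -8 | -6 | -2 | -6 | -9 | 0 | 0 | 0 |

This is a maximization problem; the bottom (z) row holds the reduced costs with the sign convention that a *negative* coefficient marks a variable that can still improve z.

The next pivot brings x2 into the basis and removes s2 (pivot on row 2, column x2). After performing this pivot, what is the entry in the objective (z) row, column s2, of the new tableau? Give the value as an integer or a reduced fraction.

Pivot element is row 2, column x2: 1.
Normalize row 2: new (row 2, s2) = 1/1 = 1.
z-row ← z-row − (-6)·(new row 2): 0 − (-6)·1 = 6.

6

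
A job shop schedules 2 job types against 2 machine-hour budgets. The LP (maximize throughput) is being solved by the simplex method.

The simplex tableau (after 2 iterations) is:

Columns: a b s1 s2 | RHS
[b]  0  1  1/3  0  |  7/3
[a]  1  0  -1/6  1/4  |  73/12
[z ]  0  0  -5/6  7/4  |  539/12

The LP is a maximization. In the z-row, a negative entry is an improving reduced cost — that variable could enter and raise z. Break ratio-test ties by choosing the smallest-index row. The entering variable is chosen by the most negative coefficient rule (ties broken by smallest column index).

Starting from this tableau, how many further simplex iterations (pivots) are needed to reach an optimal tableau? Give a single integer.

pivot: s1 in, b out → z = 203/4
No improving column remains; optimal.

1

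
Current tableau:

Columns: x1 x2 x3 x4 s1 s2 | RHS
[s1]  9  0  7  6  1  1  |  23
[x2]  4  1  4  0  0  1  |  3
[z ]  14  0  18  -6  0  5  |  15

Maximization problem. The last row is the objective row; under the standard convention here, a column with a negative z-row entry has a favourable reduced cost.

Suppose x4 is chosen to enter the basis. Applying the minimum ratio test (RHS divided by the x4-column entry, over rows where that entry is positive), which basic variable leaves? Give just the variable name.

Ratios: row 1 (s1): 23/6 = 23/6; row 2 (x2): entry 0 ≤ 0, skip.
Minimum ratio 23/6 is in the s1 row, so s1 leaves.

s1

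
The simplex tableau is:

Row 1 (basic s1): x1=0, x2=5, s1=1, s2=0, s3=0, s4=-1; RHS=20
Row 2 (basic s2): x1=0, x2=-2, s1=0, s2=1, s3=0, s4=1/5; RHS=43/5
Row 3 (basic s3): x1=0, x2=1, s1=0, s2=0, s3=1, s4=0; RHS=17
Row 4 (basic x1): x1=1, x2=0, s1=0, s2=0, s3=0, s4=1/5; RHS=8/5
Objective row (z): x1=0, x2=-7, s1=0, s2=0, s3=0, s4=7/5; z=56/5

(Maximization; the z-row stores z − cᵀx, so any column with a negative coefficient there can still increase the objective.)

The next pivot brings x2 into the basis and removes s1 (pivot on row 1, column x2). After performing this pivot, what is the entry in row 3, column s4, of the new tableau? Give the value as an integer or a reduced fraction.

1/5

Pivot element is row 1, column x2: 5.
Normalize row 1: new (row 1, s4) = (-1)/5 = -1/5.
row 3 ← row 3 − 1·(new row 1): 0 − 1·(-1/5) = 1/5.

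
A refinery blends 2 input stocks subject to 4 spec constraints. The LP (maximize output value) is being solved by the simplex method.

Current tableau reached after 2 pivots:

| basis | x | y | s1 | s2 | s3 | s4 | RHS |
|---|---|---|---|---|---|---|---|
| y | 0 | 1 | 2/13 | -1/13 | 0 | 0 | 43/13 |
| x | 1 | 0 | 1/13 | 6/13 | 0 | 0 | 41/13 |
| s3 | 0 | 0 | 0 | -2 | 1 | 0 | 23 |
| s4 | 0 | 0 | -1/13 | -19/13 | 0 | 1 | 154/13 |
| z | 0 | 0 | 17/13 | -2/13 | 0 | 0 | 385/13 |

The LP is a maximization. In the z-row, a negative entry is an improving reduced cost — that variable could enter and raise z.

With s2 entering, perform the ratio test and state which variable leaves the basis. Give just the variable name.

Ratios: row 1 (y): entry -1/13 ≤ 0, skip; row 2 (x): (41/13)/(6/13) = 41/6; row 3 (s3): entry -2 ≤ 0, skip; row 4 (s4): entry -19/13 ≤ 0, skip.
Minimum ratio 41/6 is in the x row, so x leaves.

x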